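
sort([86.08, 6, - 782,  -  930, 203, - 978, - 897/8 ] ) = [ - 978, - 930, - 782, - 897/8 , 6,86.08  ,  203 ]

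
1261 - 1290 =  -29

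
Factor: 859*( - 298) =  - 2^1*149^1*859^1 = - 255982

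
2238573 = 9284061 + - 7045488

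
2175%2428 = 2175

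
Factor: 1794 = 2^1*3^1*13^1*23^1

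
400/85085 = 80/17017 = 0.00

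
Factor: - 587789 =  - 587789^1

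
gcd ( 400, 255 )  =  5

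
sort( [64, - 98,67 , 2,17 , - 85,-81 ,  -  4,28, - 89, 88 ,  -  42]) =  [ - 98,  -  89, - 85 ,  -  81, - 42 , - 4 , 2, 17,28, 64, 67,88]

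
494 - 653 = - 159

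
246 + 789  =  1035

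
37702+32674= 70376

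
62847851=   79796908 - 16949057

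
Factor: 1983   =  3^1 * 661^1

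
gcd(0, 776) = 776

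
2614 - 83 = 2531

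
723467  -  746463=-22996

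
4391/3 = 1463  +  2/3 = 1463.67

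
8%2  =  0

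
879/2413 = 879/2413 = 0.36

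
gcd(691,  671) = 1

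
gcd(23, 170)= 1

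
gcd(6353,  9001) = 1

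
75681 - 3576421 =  - 3500740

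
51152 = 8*6394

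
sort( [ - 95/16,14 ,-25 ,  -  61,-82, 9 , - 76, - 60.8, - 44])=[ - 82, -76,-61, - 60.8 , - 44, - 25,-95/16,9,14 ]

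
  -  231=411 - 642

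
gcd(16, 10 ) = 2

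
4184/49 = 4184/49 = 85.39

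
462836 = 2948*157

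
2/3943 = 2/3943 = 0.00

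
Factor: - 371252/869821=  - 2^2*7^1*71^( - 1 )*12251^( - 1)*13259^1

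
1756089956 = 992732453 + 763357503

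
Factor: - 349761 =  - 3^1*23^1*37^1*137^1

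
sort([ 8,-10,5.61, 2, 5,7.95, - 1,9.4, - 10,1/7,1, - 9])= [ - 10, - 10,  -  9, - 1,1/7, 1,2,5, 5.61,7.95, 8,9.4 ] 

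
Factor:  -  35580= - 2^2*3^1 * 5^1 * 593^1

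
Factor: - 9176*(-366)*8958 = 30084690528 = 2^5*3^2* 31^1*37^1*61^1*1493^1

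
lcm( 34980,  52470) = 104940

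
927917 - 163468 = 764449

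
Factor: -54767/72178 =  -2^(-1)*151^( - 1)*239^( - 1)*54767^1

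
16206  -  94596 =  - 78390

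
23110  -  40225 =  - 17115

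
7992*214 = 1710288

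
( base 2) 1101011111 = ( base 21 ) 1K2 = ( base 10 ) 863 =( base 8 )1537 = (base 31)RQ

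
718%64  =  14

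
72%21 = 9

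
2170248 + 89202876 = 91373124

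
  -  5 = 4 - 9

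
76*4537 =344812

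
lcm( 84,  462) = 924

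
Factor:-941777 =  - 421^1 *2237^1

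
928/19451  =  928/19451 = 0.05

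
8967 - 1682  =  7285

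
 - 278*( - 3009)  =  836502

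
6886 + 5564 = 12450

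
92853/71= 1307 + 56/71= 1307.79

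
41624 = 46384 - 4760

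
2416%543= 244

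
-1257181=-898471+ - 358710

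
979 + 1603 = 2582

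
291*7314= 2128374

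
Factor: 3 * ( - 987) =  - 2961 = - 3^2*7^1*47^1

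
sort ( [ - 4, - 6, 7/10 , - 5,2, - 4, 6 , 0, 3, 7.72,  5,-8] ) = [ - 8, - 6, - 5, - 4,-4,  0,7/10,2, 3, 5,6,7.72]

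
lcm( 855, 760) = 6840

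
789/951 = 263/317 = 0.83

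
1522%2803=1522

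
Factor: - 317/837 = -3^ ( - 3 )*31^ ( - 1 )* 317^1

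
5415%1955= 1505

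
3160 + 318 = 3478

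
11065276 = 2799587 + 8265689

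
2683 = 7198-4515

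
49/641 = 49/641 = 0.08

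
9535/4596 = 9535/4596 = 2.07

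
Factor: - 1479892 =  - 2^2*89^1*4157^1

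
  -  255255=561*( - 455 ) 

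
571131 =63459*9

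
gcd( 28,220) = 4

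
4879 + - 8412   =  -3533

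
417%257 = 160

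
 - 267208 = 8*( - 33401)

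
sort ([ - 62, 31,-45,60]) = [ - 62, - 45, 31,60]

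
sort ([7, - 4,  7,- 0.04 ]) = [ - 4, - 0.04,7,7]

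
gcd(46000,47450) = 50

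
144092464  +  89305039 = 233397503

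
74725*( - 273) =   -  20399925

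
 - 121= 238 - 359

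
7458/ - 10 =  - 3729/5=-745.80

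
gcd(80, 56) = 8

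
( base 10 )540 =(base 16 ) 21c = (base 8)1034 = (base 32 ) gs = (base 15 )260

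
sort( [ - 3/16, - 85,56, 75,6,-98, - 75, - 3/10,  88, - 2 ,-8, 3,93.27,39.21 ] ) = [-98, - 85,-75,  -  8,-2, - 3/10,  -  3/16,3,6, 39.21, 56,75,88,93.27] 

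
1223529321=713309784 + 510219537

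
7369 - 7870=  - 501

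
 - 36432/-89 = 36432/89 = 409.35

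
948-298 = 650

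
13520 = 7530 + 5990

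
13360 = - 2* ( - 6680) 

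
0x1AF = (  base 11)362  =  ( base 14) 22B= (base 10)431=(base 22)JD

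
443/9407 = 443/9407 = 0.05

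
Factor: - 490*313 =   -  2^1*5^1*7^2*313^1 = -153370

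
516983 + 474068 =991051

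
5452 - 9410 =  - 3958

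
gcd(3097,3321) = 1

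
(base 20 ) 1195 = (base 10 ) 8585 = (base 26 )CI5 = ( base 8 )20611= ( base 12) 4b75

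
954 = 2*477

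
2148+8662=10810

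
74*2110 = 156140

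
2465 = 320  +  2145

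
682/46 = 341/23 = 14.83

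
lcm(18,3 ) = 18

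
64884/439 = 64884/439= 147.80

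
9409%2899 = 712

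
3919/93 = 3919/93=42.14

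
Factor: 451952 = 2^4 * 47^1*601^1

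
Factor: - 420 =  - 2^2*3^1*5^1*7^1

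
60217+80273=140490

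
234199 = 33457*7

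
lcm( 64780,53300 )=4210700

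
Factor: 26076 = 2^2*3^1 * 41^1*53^1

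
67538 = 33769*2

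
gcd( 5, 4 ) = 1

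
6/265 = 6/265 = 0.02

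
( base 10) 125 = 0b1111101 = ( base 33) 3Q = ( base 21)5k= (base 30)45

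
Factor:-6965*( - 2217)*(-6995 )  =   - 108012627975  =  - 3^1*5^2*7^1*199^1 * 739^1*1399^1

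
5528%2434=660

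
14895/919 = 14895/919 = 16.21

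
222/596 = 111/298 = 0.37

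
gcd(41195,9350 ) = 55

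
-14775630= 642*( - 23015 )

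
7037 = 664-  -  6373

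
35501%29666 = 5835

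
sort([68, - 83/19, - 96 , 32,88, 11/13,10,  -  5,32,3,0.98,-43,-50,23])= [  -  96, - 50, - 43,-5,-83/19,11/13,0.98,3 , 10,  23, 32, 32, 68,88 ]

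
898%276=70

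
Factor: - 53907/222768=-2^(-4)*3^(-1)*13^( - 1) * 151^1 = - 151/624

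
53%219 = 53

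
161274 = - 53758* (-3) 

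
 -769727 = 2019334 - 2789061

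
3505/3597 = 3505/3597= 0.97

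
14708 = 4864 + 9844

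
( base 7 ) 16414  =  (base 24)82A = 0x123A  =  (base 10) 4666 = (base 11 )3562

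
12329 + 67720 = 80049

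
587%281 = 25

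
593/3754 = 593/3754 = 0.16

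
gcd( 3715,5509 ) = 1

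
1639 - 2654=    - 1015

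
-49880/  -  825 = 9976/165 = 60.46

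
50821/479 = 50821/479 =106.10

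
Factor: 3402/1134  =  3 = 3^1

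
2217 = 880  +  1337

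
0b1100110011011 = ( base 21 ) ei3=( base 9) 8883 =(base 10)6555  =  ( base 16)199b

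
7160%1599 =764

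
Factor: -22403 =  - 43^1*521^1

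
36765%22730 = 14035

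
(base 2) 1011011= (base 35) 2l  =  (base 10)91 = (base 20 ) 4B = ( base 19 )4F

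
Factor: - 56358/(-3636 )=31/2=2^( - 1) * 31^1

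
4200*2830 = 11886000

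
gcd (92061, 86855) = 1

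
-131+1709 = 1578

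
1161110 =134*8665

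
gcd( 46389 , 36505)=7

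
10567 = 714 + 9853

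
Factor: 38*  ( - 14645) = - 2^1*5^1* 19^1 *29^1 * 101^1 = -556510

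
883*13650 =12052950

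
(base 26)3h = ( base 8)137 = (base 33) 2T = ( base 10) 95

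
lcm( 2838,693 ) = 59598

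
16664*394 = 6565616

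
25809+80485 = 106294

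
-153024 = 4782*( - 32)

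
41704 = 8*5213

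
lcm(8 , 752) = 752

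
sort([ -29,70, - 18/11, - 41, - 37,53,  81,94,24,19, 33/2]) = [ - 41,-37, - 29, - 18/11, 33/2, 19,  24,  53,  70, 81,94]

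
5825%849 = 731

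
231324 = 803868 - 572544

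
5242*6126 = 32112492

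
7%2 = 1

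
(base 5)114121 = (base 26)68M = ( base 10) 4286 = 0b1000010111110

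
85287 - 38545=46742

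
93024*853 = 79349472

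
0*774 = 0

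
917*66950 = 61393150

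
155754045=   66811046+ 88942999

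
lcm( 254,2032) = 2032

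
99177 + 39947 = 139124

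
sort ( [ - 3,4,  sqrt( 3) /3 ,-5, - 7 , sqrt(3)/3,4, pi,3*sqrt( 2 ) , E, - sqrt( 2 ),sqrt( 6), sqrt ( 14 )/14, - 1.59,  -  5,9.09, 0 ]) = [ - 7 ,-5 , - 5, - 3,-1.59, -sqrt( 2 ),0,sqrt(14) /14 , sqrt( 3 ) /3,  sqrt(3 )/3 , sqrt ( 6 ), E,pi, 4,4 , 3*sqrt( 2), 9.09 ] 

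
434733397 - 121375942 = 313357455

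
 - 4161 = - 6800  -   - 2639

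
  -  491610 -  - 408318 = - 83292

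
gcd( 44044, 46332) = 572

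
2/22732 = 1/11366 = 0.00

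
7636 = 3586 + 4050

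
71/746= 71/746 = 0.10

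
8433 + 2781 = 11214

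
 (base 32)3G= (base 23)4k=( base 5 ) 422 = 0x70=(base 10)112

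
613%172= 97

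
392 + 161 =553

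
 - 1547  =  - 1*1547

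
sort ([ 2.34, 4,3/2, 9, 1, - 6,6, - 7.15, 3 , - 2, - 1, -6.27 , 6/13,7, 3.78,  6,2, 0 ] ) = [ - 7.15,-6.27, - 6,-2, - 1,0,6/13,1, 3/2, 2,2.34, 3,3.78,  4,6, 6, 7,9] 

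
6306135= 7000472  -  694337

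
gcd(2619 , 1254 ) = 3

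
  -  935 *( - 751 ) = 702185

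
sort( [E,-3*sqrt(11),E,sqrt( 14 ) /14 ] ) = [ - 3*sqrt (11 ),sqrt( 14)/14,E,E]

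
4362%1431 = 69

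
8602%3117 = 2368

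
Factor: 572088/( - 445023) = -2^3*3^(-1)*11^2*251^( - 1) = - 968/753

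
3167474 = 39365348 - 36197874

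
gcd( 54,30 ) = 6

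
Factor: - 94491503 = -19^1*31^1 * 137^1*1171^1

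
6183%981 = 297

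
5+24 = 29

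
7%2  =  1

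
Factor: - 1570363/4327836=-2^(-2)*3^( - 1 )*109^1*14407^1*360653^ (  -  1 )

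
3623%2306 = 1317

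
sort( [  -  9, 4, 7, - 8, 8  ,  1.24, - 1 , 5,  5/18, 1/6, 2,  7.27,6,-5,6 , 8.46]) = [  -  9, - 8, - 5, -1, 1/6, 5/18 , 1.24,2,4,5 , 6,6, 7,7.27,8, 8.46 ] 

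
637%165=142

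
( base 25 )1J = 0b101100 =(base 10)44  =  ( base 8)54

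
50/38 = 1  +  6/19 = 1.32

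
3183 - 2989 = 194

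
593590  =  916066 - 322476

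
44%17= 10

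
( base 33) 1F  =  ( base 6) 120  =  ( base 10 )48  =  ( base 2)110000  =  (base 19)2a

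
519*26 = 13494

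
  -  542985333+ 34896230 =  - 508089103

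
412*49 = 20188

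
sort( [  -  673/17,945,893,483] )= [ - 673/17, 483,893,  945 ] 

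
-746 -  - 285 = -461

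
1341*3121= 4185261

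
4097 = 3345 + 752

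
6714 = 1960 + 4754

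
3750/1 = 3750 = 3750.00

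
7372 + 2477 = 9849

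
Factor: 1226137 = 11^1 * 111467^1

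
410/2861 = 410/2861 = 0.14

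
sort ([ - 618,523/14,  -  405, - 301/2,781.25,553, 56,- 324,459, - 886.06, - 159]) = [ - 886.06, - 618, -405, - 324, - 159, - 301/2,523/14 , 56, 459,553, 781.25] 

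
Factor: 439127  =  13^1 *17^1*1987^1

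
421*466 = 196186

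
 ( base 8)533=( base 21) GB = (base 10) 347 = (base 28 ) CB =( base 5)2342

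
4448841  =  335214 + 4113627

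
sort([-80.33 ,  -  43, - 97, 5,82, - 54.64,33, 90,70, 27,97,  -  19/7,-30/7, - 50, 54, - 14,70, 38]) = [ - 97, - 80.33,-54.64, - 50, - 43, - 14, - 30/7, -19/7,5 , 27, 33, 38,54, 70 , 70, 82, 90, 97 ]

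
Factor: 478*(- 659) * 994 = - 2^2*7^1 * 71^1 * 239^1*659^1= -313111988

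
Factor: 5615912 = 2^3*97^1*7237^1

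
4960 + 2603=7563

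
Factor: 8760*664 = 2^6*3^1 * 5^1*73^1*83^1 = 5816640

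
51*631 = 32181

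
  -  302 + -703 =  - 1005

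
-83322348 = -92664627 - -9342279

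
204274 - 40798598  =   - 40594324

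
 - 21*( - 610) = 12810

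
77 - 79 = - 2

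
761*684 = 520524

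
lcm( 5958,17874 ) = 17874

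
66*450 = 29700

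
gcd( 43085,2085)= 5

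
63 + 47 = 110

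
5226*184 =961584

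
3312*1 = 3312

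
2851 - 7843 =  - 4992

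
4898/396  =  2449/198=12.37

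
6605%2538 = 1529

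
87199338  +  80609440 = 167808778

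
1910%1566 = 344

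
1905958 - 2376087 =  - 470129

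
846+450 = 1296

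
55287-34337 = 20950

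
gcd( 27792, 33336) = 72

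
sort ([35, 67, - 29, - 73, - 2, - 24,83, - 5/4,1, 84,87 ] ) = [-73, - 29,-24, - 2, - 5/4,1,35, 67, 83, 84, 87 ] 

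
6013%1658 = 1039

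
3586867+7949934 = 11536801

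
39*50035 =1951365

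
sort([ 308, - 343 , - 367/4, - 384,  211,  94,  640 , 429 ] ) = [ - 384, - 343 , - 367/4, 94,  211,  308,429,  640 ]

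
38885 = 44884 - 5999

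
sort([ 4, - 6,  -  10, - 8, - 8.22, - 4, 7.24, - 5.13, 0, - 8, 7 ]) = [ - 10,- 8.22,-8, - 8, - 6, - 5.13, - 4, 0, 4,7, 7.24 ] 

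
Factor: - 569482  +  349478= - 2^2*55001^1=-220004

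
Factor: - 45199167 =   -  3^1*13^1*1158953^1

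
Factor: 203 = 7^1*29^1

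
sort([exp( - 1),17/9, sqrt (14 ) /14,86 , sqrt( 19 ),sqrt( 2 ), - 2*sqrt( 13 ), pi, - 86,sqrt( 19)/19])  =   [ - 86, - 2*sqrt ( 13) , sqrt( 19) /19, sqrt( 14 ) /14,exp( - 1), sqrt(2 ),17/9,  pi,sqrt(19 ),  86 ]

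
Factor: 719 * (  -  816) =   -  2^4*3^1*17^1*719^1 = - 586704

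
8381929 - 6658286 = 1723643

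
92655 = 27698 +64957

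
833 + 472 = 1305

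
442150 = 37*11950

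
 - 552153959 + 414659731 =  - 137494228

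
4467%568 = 491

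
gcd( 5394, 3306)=174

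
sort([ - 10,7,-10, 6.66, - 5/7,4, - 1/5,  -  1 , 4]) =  [-10, - 10, - 1,-5/7,-1/5,4,4, 6.66,7 ] 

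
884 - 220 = 664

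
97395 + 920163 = 1017558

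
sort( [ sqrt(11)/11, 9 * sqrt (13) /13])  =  [ sqrt(11)/11, 9*sqrt(13) /13]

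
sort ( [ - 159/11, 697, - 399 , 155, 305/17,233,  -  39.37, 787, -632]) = [ - 632,  -  399, - 39.37, - 159/11, 305/17, 155,  233, 697,787]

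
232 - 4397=- 4165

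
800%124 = 56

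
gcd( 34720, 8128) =32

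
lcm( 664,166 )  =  664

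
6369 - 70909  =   - 64540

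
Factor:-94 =-2^1*47^1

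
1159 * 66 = 76494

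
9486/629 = 15 + 3/37 = 15.08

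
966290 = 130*7433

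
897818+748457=1646275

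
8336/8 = 1042 = 1042.00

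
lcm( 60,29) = 1740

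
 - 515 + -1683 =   -  2198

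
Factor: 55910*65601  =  2^1*3^2*5^1* 37^1*197^1*5591^1 = 3667751910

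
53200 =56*950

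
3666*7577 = 27777282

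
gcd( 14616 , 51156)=7308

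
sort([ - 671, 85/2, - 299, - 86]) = [ - 671, - 299, - 86, 85/2]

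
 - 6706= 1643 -8349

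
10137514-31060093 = -20922579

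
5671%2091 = 1489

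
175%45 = 40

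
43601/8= 43601/8   =  5450.12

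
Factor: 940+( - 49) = 3^4*11^1 = 891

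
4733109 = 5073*933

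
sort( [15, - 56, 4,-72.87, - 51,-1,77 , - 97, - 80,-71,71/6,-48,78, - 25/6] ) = [-97,-80, - 72.87 ,-71 , - 56, - 51, - 48,-25/6,- 1,4,71/6,15, 77,78] 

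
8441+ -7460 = 981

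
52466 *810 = 42497460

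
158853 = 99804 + 59049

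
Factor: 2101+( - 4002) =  - 1901 = - 1901^1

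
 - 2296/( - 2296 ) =1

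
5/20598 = 5/20598 = 0.00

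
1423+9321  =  10744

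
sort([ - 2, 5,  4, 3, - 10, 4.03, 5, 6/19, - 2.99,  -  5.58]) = [-10 , - 5.58, - 2.99, - 2,  6/19, 3,4, 4.03, 5,5]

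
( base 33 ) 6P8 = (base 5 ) 213432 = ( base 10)7367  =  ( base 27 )a2n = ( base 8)16307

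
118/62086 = 59/31043 = 0.00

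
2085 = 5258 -3173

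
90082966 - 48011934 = 42071032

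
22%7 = 1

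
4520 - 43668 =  - 39148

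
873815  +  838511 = 1712326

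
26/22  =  13/11 = 1.18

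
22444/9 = 22444/9=2493.78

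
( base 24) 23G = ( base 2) 10011011000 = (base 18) 3EG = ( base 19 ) 385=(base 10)1240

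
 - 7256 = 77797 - 85053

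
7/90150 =7/90150 = 0.00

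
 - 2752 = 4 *( - 688) 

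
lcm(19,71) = 1349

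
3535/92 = 3535/92 = 38.42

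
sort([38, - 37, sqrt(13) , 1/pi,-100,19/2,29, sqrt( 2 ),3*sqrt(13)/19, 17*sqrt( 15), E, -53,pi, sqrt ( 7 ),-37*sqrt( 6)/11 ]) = [- 100, -53, - 37, - 37*sqrt( 6)/11, 1/pi,3 * sqrt(13)/19 , sqrt( 2),sqrt( 7 ), E, pi, sqrt( 13),19/2, 29, 38,  17* sqrt( 15)]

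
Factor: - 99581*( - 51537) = 3^1*41^1*419^1*99581^1 = 5132105997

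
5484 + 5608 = 11092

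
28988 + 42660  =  71648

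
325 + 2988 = 3313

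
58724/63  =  58724/63 = 932.13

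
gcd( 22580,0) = 22580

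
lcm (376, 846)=3384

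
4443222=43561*102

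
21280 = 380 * 56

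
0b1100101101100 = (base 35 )5AX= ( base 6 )50044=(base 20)G58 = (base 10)6508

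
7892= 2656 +5236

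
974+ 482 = 1456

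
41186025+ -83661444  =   - 42475419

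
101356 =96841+4515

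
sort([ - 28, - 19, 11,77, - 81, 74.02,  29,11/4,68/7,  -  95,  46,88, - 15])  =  [ - 95,-81, - 28 ,-19, - 15,11/4,68/7,11 , 29,46, 74.02,  77,88 ]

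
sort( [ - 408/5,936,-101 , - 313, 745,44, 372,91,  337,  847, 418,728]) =[-313,-101, - 408/5,44,91,337,372,  418, 728, 745,847, 936 ]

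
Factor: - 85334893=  - 7^1*12190699^1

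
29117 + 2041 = 31158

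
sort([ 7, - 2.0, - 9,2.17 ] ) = [ - 9, - 2.0,2.17 , 7] 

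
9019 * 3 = 27057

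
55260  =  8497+46763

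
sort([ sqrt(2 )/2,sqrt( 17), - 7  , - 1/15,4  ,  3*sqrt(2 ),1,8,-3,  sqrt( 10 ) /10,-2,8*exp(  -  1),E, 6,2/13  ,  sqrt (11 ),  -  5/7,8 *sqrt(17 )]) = [  -  7, - 3,-2,  -  5/7, -1/15, 2/13,sqrt ( 10 )/10, sqrt( 2)/2,1,E , 8*exp( - 1 ),sqrt( 11 ),4,sqrt (17 ), 3 * sqrt( 2 ),6,8, 8*sqrt( 17 )] 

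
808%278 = 252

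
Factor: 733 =733^1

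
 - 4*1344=-5376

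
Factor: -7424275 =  - 5^2*296971^1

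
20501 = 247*83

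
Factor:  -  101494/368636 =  - 2^ ( - 1 )*31^1*157^( - 1 ) * 587^( - 1 )*1637^1 = -50747/184318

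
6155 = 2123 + 4032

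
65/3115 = 13/623 = 0.02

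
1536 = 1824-288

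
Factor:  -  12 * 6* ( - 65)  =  2^3*3^2 * 5^1*13^1 = 4680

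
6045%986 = 129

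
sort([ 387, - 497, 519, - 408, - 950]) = [-950,- 497, - 408, 387, 519] 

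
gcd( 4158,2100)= 42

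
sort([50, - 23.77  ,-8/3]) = [ - 23.77,-8/3, 50 ] 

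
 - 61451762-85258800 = - 146710562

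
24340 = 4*6085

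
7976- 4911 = 3065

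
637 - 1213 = -576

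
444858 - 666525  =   - 221667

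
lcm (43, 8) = 344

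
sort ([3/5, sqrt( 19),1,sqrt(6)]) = [3/5,1,sqrt( 6), sqrt(19)]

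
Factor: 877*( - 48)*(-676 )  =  2^6*3^1*13^2 * 877^1 = 28456896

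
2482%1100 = 282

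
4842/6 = 807 = 807.00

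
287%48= 47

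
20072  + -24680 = -4608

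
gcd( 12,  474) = 6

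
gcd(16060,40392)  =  44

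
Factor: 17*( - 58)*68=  - 2^3* 17^2*29^1 =- 67048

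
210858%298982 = 210858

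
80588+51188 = 131776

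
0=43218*0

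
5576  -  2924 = 2652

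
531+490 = 1021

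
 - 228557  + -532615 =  - 761172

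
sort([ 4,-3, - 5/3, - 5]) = [ - 5, - 3, - 5/3,4 ]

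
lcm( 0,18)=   0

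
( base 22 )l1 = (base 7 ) 1231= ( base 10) 463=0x1CF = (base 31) et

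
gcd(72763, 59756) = 1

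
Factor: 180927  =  3^3*6701^1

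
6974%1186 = 1044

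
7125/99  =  71 + 32/33 = 71.97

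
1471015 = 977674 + 493341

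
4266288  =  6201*688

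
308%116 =76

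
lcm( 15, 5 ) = 15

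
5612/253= 244/11 = 22.18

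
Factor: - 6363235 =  - 5^1*1272647^1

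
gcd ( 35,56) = 7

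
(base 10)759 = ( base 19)21I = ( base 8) 1367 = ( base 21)1F3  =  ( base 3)1001010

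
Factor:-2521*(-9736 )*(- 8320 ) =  - 2^10* 5^1 * 13^1*1217^1 * 2521^1 = - 204209873920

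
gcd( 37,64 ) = 1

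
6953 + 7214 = 14167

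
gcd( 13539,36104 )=4513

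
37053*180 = 6669540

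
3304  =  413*8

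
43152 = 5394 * 8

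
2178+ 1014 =3192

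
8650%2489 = 1183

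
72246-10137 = 62109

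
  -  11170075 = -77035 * 145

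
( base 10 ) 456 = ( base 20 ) 12g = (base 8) 710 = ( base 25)i6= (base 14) 248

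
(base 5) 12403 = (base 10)978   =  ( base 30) 12i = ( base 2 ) 1111010010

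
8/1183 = 8/1183  =  0.01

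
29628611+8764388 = 38392999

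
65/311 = 65/311 =0.21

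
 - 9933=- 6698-3235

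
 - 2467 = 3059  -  5526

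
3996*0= 0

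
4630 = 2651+1979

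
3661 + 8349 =12010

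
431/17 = 25 + 6/17 = 25.35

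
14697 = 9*1633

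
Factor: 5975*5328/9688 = 2^1*3^2*5^2 * 7^( - 1 )*37^1*173^(  -  1 ) *239^1 = 3979350/1211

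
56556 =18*3142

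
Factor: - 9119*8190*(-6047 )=451617836670 = 2^1 *3^2*5^1*7^1*11^1*13^1*829^1 * 6047^1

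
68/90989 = 68/90989 = 0.00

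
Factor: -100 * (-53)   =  5300 = 2^2*5^2*53^1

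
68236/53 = 68236/53 = 1287.47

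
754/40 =377/20=18.85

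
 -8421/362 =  - 8421/362 = -23.26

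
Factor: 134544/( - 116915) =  - 2^4*3^1 * 5^( - 1 ) *67^( - 1)*349^( - 1 )*2803^1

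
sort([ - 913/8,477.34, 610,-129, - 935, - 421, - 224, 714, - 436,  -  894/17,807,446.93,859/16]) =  [-935 , - 436, - 421 , - 224, -129, - 913/8,-894/17, 859/16, 446.93,477.34,610,714, 807 ] 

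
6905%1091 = 359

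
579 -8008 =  - 7429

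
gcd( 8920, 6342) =2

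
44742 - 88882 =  - 44140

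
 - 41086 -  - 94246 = 53160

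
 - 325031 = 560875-885906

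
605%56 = 45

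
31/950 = 31/950 = 0.03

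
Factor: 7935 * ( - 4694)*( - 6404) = 238529083560 = 2^3*3^1* 5^1*23^2 * 1601^1*2347^1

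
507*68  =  34476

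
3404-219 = 3185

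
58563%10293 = 7098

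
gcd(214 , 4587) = 1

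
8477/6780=8477/6780 =1.25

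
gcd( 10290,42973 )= 49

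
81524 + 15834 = 97358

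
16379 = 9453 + 6926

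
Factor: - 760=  - 2^3*5^1*19^1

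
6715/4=1678 + 3/4  =  1678.75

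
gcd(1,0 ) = 1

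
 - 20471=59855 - 80326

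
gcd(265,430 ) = 5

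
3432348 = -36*( - 95343 )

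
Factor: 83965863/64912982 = 2^( - 1) * 3^1*97^( -1) *1697^1*16493^1* 334603^( - 1)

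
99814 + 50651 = 150465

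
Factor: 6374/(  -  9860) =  - 3187/4930 = -  2^(- 1)*5^(  -  1 ) * 17^( - 1)*29^(  -  1) *3187^1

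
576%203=170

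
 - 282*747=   -  210654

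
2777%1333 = 111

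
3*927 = 2781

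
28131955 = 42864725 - 14732770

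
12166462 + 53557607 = 65724069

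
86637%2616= 309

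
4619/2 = 2309 + 1/2  =  2309.50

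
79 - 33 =46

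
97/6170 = 97/6170 = 0.02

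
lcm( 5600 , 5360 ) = 375200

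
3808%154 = 112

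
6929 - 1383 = 5546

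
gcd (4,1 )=1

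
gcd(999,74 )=37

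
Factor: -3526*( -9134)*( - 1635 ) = - 2^2*3^1*5^1*41^1*43^1*109^1*4567^1 = -52657601340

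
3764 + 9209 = 12973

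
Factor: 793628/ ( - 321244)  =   - 7^( - 2)*17^1*149^( - 1)*1061^1= - 18037/7301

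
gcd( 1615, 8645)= 95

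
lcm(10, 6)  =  30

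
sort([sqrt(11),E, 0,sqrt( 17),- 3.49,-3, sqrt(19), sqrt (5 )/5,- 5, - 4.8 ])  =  [ - 5, - 4.8,  -  3.49, - 3,0, sqrt (5) /5,E,sqrt(11 ) , sqrt(17), sqrt(19) ]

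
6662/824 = 8 + 35/412 = 8.08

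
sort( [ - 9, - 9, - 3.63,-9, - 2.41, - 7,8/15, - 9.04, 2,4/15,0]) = [ - 9.04 , - 9, - 9 , - 9,  -  7,-3.63, - 2.41, 0, 4/15,8/15, 2]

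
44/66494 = 22/33247 = 0.00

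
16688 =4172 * 4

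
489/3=163 = 163.00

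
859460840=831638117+27822723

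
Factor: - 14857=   -  83^1*179^1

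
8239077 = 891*9247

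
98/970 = 49/485 = 0.10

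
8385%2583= 636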